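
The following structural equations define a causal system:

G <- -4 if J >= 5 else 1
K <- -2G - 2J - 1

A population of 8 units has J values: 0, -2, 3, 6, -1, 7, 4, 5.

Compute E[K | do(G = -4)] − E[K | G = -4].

6.5

Every unit gets G=-4 under the intervention. K values become 7, 11, 1, -5, 9, -7, -1, -3; E[K|do(G=-4)] = 1.5.
E[K|G=-4] averages over only the 3 units with G=-4 (J = 6, 7, 5): K = -5, -7, -3, mean -5.
Difference = 1.5 − (-5) = 6.5.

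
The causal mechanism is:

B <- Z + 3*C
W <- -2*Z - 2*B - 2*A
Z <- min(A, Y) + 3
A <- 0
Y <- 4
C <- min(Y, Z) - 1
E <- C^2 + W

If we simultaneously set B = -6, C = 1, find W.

6

Setting B = -6, C = 1 by intervention discards those variables' equations.
Z = min(A, Y) + 3  [with A=0, Y=4]  = 3
W = -2*Z - 2*B - 2*A  [with Z=3, B=-6, A=0]  = 6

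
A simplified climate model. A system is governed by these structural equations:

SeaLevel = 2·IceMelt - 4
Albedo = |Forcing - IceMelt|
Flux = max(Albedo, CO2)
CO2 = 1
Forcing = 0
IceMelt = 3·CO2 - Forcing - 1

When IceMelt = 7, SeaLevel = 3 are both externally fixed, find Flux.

7

Setting IceMelt = 7, SeaLevel = 3 by intervention discards those variables' equations.
Albedo = |Forcing - IceMelt|  [with Forcing=0, IceMelt=7]  = 7
Flux = max(Albedo, CO2)  [with Albedo=7, CO2=1]  = 7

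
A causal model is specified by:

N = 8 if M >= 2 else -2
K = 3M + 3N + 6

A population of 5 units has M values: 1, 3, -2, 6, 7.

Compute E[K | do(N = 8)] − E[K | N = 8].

-7

Every unit gets N=8 under the intervention. K values become 33, 39, 24, 48, 51; E[K|do(N=8)] = 39.
Conditioning on N=8 selects the 3 unit(s) with M ∈ {3, 6, 7}. Their K values: 39, 48, 51. Mean = 46.
Difference = 39 − 46 = -7.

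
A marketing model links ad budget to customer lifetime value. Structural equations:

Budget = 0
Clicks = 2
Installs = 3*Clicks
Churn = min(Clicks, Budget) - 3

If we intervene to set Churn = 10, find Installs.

Under do(Churn=10), the mechanism Churn = min(Clicks, Budget) - 3 is discarded; Churn is fixed at 10.
Since Installs is not a descendant of the intervened variable, it is unaffected.
Installs = 3*Clicks  [with Clicks=2]  = 6

6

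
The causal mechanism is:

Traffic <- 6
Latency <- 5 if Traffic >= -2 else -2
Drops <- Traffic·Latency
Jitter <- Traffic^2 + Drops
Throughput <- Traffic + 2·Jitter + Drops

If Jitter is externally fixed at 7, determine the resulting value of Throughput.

50

Intervening sets Jitter = 7 and removes its equation (Jitter <- Traffic^2 + Drops).
Latency = 5 if Traffic >= -2 else -2  [with Traffic=6]  = 5
Drops = Traffic·Latency  [with Traffic=6, Latency=5]  = 30
Throughput = Traffic + 2·Jitter + Drops  [with Traffic=6, Jitter=7, Drops=30]  = 50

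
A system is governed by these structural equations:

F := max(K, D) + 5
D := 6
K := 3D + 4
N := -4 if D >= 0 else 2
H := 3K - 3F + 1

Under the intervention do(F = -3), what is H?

The intervention breaks the incoming arrows to F: F := max(K, D) + 5 no longer applies, and F = -3.
K = 3D + 4  [with D=6]  = 22
H = 3K - 3F + 1  [with K=22, F=-3]  = 76

76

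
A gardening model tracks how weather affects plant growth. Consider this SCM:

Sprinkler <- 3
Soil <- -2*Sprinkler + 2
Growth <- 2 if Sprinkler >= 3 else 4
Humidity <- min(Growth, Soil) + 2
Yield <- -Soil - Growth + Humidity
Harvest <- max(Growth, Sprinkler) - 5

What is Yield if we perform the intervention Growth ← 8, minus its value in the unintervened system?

do(Growth=8) replaces the equation Growth <- 2 if Sprinkler >= 3 else 4 with the constant Growth = 8.
Soil = -2*Sprinkler + 2  [with Sprinkler=3]  = -4
Humidity = min(Growth, Soil) + 2  [with Growth=8, Soil=-4]  = -2
Yield = -Soil - Growth + Humidity  [with Soil=-4, Growth=8, Humidity=-2]  = -6
Without intervention: Soil = -2*Sprinkler + 2  [with Sprinkler=3]  = -4; Growth = 2 if Sprinkler >= 3 else 4  [with Sprinkler=3]  = 2; Humidity = min(Growth, Soil) + 2  [with Growth=2, Soil=-4]  = -2; Yield = -Soil - Growth + Humidity  [with Soil=-4, Growth=2, Humidity=-2]  = 0.
Change = -6 − 0 = -6.

-6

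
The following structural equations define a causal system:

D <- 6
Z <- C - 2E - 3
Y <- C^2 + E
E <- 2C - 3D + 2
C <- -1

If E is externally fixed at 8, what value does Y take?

The intervention breaks the incoming arrows to E: E <- 2C - 3D + 2 no longer applies, and E = 8.
Y = C^2 + E  [with C=-1, E=8]  = 9

9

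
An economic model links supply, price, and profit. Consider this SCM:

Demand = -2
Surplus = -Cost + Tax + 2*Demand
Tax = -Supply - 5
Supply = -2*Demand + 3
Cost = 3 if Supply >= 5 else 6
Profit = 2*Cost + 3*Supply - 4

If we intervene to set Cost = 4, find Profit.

do(Cost=4) replaces the equation Cost = 3 if Supply >= 5 else 6 with the constant Cost = 4.
Supply = -2*Demand + 3  [with Demand=-2]  = 7
Profit = 2*Cost + 3*Supply - 4  [with Cost=4, Supply=7]  = 25

25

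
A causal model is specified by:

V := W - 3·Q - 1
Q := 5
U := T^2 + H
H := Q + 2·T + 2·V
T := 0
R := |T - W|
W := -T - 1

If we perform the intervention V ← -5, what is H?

-5

Intervening sets V = -5 and removes its equation (V := W - 3·Q - 1).
H = Q + 2·T + 2·V  [with Q=5, T=0, V=-5]  = -5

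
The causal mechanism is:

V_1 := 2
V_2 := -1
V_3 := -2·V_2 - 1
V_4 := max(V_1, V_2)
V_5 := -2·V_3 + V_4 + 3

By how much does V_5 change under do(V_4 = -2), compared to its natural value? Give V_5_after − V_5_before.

Intervening sets V_4 = -2 and removes its equation (V_4 := max(V_1, V_2)).
V_3 = -2·V_2 - 1  [with V_2=-1]  = 1
V_5 = -2·V_3 + V_4 + 3  [with V_3=1, V_4=-2]  = -1
Without intervention: V_3 = -2·V_2 - 1  [with V_2=-1]  = 1; V_4 = max(V_1, V_2)  [with V_1=2, V_2=-1]  = 2; V_5 = -2·V_3 + V_4 + 3  [with V_3=1, V_4=2]  = 3.
Change = -1 − 3 = -4.

-4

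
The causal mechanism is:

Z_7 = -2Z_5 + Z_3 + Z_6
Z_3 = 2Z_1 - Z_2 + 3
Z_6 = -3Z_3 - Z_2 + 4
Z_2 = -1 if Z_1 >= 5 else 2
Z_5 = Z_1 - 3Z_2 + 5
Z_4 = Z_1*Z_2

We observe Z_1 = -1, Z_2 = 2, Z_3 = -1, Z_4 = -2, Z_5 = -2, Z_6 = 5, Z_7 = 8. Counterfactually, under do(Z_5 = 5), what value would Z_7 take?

Under do(Z_5=5), the mechanism Z_5 = Z_1 - 3Z_2 + 5 is discarded; Z_5 is fixed at 5.
Z_2 = -1 if Z_1 >= 5 else 2  [with Z_1=-1]  = 2
Z_3 = 2Z_1 - Z_2 + 3  [with Z_1=-1, Z_2=2]  = -1
Z_6 = -3Z_3 - Z_2 + 4  [with Z_3=-1, Z_2=2]  = 5
Z_7 = -2Z_5 + Z_3 + Z_6  [with Z_5=5, Z_3=-1, Z_6=5]  = -6

-6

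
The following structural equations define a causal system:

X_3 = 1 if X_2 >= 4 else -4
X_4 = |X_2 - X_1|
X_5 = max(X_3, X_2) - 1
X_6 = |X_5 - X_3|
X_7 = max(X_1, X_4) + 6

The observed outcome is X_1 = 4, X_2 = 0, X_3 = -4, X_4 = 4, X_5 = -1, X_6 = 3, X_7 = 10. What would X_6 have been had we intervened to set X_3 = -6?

The intervention breaks the incoming arrows to X_3: X_3 = 1 if X_2 >= 4 else -4 no longer applies, and X_3 = -6.
X_5 = max(X_3, X_2) - 1  [with X_3=-6, X_2=0]  = -1
X_6 = |X_5 - X_3|  [with X_5=-1, X_3=-6]  = 5

5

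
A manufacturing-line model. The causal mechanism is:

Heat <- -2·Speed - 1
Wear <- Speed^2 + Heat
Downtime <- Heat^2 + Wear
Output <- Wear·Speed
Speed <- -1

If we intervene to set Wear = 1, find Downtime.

2

do(Wear=1) replaces the equation Wear <- Speed^2 + Heat with the constant Wear = 1.
Heat = -2·Speed - 1  [with Speed=-1]  = 1
Downtime = Heat^2 + Wear  [with Heat=1, Wear=1]  = 2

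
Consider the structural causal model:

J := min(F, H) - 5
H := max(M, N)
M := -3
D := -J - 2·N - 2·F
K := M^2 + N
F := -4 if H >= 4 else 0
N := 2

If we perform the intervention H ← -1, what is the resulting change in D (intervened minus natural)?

1

The intervention breaks the incoming arrows to H: H := max(M, N) no longer applies, and H = -1.
F = -4 if H >= 4 else 0  [with H=-1]  = 0
J = min(F, H) - 5  [with F=0, H=-1]  = -6
D = -J - 2·N - 2·F  [with J=-6, N=2, F=0]  = 2
Without intervention: H = max(M, N)  [with M=-3, N=2]  = 2; F = -4 if H >= 4 else 0  [with H=2]  = 0; J = min(F, H) - 5  [with F=0, H=2]  = -5; D = -J - 2·N - 2·F  [with J=-5, N=2, F=0]  = 1.
Change = 2 − 1 = 1.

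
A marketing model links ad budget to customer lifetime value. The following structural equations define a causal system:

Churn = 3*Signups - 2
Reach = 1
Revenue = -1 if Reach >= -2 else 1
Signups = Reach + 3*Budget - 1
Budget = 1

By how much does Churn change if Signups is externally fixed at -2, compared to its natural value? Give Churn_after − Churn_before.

-15

The intervention breaks the incoming arrows to Signups: Signups = Reach + 3*Budget - 1 no longer applies, and Signups = -2.
Churn = 3*Signups - 2  [with Signups=-2]  = -8
Without intervention: Signups = Reach + 3*Budget - 1  [with Reach=1, Budget=1]  = 3; Churn = 3*Signups - 2  [with Signups=3]  = 7.
Change = -8 − 7 = -15.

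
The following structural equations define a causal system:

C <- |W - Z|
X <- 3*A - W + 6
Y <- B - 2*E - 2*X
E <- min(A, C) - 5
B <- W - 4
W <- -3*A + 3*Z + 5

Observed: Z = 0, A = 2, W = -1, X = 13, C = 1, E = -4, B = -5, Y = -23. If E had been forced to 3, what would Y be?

-37

Intervening sets E = 3 and removes its equation (E <- min(A, C) - 5).
W = -3*A + 3*Z + 5  [with A=2, Z=0]  = -1
X = 3*A - W + 6  [with A=2, W=-1]  = 13
B = W - 4  [with W=-1]  = -5
Y = B - 2*E - 2*X  [with B=-5, E=3, X=13]  = -37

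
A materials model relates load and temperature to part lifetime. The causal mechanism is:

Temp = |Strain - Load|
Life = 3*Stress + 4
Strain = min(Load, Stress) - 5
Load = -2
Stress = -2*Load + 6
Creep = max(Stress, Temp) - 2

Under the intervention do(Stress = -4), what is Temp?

7

Under do(Stress=-4), the mechanism Stress = -2*Load + 6 is discarded; Stress is fixed at -4.
Strain = min(Load, Stress) - 5  [with Load=-2, Stress=-4]  = -9
Temp = |Strain - Load|  [with Strain=-9, Load=-2]  = 7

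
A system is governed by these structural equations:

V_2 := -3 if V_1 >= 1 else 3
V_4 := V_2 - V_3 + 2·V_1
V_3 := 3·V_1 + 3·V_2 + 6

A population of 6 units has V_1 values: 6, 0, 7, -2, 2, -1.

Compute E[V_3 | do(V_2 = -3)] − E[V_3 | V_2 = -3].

Under do(V_2=-3), V_2's equation is replaced by V_2=-3 for every unit. Per-unit V_3: 15, -3, 18, -9, 3, -6. Mean = 3.
E[V_3|V_2=-3] averages over only the 3 units with V_2=-3 (V_1 = 6, 7, 2): V_3 = 15, 18, 3, mean 12.
Difference = 3 − 12 = -9.

-9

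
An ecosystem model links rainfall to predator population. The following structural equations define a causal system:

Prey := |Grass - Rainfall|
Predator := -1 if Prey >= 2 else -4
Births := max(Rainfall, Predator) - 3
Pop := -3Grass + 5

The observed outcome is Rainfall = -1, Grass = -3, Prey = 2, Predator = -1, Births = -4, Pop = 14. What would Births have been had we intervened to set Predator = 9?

6

Intervening sets Predator = 9 and removes its equation (Predator := -1 if Prey >= 2 else -4).
Births = max(Rainfall, Predator) - 3  [with Rainfall=-1, Predator=9]  = 6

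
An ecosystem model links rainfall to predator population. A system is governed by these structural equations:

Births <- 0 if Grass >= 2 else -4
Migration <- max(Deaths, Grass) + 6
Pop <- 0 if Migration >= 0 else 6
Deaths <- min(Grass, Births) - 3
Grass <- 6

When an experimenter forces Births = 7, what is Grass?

6

Under do(Births=7), the mechanism Births <- 0 if Grass >= 2 else -4 is discarded; Births is fixed at 7.
Grass is not downstream of the intervention, so its value is determined by the original equations.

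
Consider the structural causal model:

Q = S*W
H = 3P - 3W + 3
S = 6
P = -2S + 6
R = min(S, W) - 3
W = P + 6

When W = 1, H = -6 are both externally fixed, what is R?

-2

Setting W = 1, H = -6 by intervention discards those variables' equations.
R = min(S, W) - 3  [with S=6, W=1]  = -2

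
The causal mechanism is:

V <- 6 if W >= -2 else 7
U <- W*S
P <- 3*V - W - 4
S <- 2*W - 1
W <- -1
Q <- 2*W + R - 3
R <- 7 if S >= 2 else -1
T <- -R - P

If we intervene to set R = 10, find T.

-25

The intervention breaks the incoming arrows to R: R <- 7 if S >= 2 else -1 no longer applies, and R = 10.
V = 6 if W >= -2 else 7  [with W=-1]  = 6
P = 3*V - W - 4  [with V=6, W=-1]  = 15
T = -R - P  [with R=10, P=15]  = -25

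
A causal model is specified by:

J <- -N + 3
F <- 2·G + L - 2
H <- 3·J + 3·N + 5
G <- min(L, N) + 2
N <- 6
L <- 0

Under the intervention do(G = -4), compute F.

The intervention breaks the incoming arrows to G: G <- min(L, N) + 2 no longer applies, and G = -4.
F = 2·G + L - 2  [with G=-4, L=0]  = -10

-10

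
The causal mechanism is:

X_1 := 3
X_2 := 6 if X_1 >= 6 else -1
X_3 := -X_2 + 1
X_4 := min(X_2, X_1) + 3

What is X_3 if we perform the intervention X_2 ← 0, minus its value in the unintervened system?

The intervention breaks the incoming arrows to X_2: X_2 := 6 if X_1 >= 6 else -1 no longer applies, and X_2 = 0.
X_3 = -X_2 + 1  [with X_2=0]  = 1
Without intervention: X_2 = 6 if X_1 >= 6 else -1  [with X_1=3]  = -1; X_3 = -X_2 + 1  [with X_2=-1]  = 2.
Change = 1 − 2 = -1.

-1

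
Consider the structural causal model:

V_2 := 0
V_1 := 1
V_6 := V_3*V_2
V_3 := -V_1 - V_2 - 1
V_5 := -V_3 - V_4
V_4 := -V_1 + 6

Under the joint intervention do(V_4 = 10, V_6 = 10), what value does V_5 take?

Setting V_4 = 10, V_6 = 10 by intervention discards those variables' equations.
V_3 = -V_1 - V_2 - 1  [with V_1=1, V_2=0]  = -2
V_5 = -V_3 - V_4  [with V_3=-2, V_4=10]  = -8

-8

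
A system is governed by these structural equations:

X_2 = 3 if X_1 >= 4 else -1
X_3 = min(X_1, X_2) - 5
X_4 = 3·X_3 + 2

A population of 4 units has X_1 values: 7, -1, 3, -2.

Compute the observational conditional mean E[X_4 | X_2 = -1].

-17

E[X_4|X_2=-1] averages over only the 3 units with X_2=-1 (X_1 = -1, 3, -2): X_4 = -16, -16, -19, mean -17.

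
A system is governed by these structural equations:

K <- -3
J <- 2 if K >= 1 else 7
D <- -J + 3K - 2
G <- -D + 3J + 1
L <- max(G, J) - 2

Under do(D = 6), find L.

do(D=6) replaces the equation D <- -J + 3K - 2 with the constant D = 6.
J = 2 if K >= 1 else 7  [with K=-3]  = 7
G = -D + 3J + 1  [with D=6, J=7]  = 16
L = max(G, J) - 2  [with G=16, J=7]  = 14

14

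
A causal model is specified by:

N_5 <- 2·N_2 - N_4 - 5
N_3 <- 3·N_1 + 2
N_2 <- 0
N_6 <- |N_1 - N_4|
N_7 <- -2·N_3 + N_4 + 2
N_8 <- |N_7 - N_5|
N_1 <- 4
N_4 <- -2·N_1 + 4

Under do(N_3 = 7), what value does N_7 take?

-16

The intervention breaks the incoming arrows to N_3: N_3 <- 3·N_1 + 2 no longer applies, and N_3 = 7.
N_4 = -2·N_1 + 4  [with N_1=4]  = -4
N_7 = -2·N_3 + N_4 + 2  [with N_3=7, N_4=-4]  = -16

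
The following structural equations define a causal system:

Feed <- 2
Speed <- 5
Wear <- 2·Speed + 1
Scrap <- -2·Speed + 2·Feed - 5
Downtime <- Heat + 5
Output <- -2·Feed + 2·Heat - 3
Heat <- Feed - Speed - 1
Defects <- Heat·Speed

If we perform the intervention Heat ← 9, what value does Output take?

11

The intervention breaks the incoming arrows to Heat: Heat <- Feed - Speed - 1 no longer applies, and Heat = 9.
Output = -2·Feed + 2·Heat - 3  [with Feed=2, Heat=9]  = 11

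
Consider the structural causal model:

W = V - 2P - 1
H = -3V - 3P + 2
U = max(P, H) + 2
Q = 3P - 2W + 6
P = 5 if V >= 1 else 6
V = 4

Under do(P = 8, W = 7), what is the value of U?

Under do(P = 8, W = 7), each intervened variable's structural equation is replaced by its fixed value.
H = -3V - 3P + 2  [with V=4, P=8]  = -34
U = max(P, H) + 2  [with P=8, H=-34]  = 10

10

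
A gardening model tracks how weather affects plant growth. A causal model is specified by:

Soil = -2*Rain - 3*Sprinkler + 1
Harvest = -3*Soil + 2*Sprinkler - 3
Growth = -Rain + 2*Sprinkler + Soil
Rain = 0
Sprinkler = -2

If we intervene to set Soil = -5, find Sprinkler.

Under do(Soil=-5), the mechanism Soil = -2*Rain - 3*Sprinkler + 1 is discarded; Soil is fixed at -5.
Since Sprinkler is not a descendant of the intervened variable, it is unaffected.

-2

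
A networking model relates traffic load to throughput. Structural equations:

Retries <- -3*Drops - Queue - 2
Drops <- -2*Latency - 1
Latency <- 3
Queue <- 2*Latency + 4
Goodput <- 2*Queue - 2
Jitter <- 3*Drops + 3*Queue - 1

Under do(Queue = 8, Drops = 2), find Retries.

Setting Queue = 8, Drops = 2 by intervention discards those variables' equations.
Retries = -3*Drops - Queue - 2  [with Drops=2, Queue=8]  = -16

-16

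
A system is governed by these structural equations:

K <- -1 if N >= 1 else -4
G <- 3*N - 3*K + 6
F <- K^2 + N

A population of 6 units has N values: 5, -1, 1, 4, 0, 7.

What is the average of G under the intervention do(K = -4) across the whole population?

26

do(K=-4) breaks K's dependence on N. With K=-4 fixed, G across the units is 33, 15, 21, 30, 18, 39, mean 26.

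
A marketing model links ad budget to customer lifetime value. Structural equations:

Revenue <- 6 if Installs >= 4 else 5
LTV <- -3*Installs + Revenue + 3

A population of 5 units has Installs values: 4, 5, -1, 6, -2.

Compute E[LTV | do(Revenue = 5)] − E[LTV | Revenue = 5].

Under do(Revenue=5), Revenue's equation is replaced by Revenue=5 for every unit. Per-unit LTV: -4, -7, 11, -10, 14. Mean = 0.8.
Conditioning on Revenue=5 selects the 2 unit(s) with Installs ∈ {-1, -2}. Their LTV values: 11, 14. Mean = 12.5.
Difference = 0.8 − 12.5 = -11.7.

-11.7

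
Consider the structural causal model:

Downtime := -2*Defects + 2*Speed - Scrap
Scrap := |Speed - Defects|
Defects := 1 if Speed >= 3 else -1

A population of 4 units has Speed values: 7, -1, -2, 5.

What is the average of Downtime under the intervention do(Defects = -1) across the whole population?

Under do(Defects=-1), Defects's equation is replaced by Defects=-1 for every unit. Per-unit Downtime: 8, 0, -3, 6. Mean = 2.75.

2.75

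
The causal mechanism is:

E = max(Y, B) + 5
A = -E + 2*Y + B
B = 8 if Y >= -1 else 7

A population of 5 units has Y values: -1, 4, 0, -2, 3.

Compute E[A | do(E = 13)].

Under do(E=13), E's equation is replaced by E=13 for every unit. Per-unit A: -7, 3, -5, -10, 1. Mean = -3.6.

-3.6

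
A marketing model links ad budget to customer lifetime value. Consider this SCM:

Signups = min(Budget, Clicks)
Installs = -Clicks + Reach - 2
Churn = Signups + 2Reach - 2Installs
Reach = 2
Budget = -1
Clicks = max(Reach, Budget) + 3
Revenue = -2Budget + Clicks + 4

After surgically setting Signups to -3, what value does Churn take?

The intervention breaks the incoming arrows to Signups: Signups = min(Budget, Clicks) no longer applies, and Signups = -3.
Clicks = max(Reach, Budget) + 3  [with Reach=2, Budget=-1]  = 5
Installs = -Clicks + Reach - 2  [with Clicks=5, Reach=2]  = -5
Churn = Signups + 2Reach - 2Installs  [with Signups=-3, Reach=2, Installs=-5]  = 11

11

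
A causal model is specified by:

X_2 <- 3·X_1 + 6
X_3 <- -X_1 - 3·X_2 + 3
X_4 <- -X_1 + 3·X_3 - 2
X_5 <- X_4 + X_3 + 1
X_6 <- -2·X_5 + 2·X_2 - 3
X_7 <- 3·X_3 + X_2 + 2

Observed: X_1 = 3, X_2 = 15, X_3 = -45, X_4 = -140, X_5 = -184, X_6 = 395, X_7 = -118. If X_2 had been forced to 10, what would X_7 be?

Under do(X_2=10), the mechanism X_2 <- 3·X_1 + 6 is discarded; X_2 is fixed at 10.
X_3 = -X_1 - 3·X_2 + 3  [with X_1=3, X_2=10]  = -30
X_7 = 3·X_3 + X_2 + 2  [with X_3=-30, X_2=10]  = -78

-78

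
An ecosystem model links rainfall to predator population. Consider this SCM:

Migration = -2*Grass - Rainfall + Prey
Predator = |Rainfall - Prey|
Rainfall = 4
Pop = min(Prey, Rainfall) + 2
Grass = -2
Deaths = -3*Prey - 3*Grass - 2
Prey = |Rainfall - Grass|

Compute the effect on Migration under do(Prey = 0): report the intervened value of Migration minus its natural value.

The intervention breaks the incoming arrows to Prey: Prey = |Rainfall - Grass| no longer applies, and Prey = 0.
Migration = -2*Grass - Rainfall + Prey  [with Grass=-2, Rainfall=4, Prey=0]  = 0
Without intervention: Prey = |Rainfall - Grass|  [with Rainfall=4, Grass=-2]  = 6; Migration = -2*Grass - Rainfall + Prey  [with Grass=-2, Rainfall=4, Prey=6]  = 6.
Change = 0 − 6 = -6.

-6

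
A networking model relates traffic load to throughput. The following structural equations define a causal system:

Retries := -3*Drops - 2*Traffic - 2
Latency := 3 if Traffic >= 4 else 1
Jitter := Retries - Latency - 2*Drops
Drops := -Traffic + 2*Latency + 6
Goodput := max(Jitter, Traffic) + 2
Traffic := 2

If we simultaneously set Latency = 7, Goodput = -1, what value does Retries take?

The joint intervention fixes Latency = 7, Goodput = -1, removing each variable's own equation.
Drops = -Traffic + 2*Latency + 6  [with Traffic=2, Latency=7]  = 18
Retries = -3*Drops - 2*Traffic - 2  [with Drops=18, Traffic=2]  = -60

-60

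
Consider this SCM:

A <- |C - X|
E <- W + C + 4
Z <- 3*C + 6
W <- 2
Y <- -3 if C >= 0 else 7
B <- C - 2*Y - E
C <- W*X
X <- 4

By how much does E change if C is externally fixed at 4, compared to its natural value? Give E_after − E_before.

-4

The intervention breaks the incoming arrows to C: C <- W*X no longer applies, and C = 4.
E = W + C + 4  [with W=2, C=4]  = 10
Without intervention: C = W*X  [with W=2, X=4]  = 8; E = W + C + 4  [with W=2, C=8]  = 14.
Change = 10 − 14 = -4.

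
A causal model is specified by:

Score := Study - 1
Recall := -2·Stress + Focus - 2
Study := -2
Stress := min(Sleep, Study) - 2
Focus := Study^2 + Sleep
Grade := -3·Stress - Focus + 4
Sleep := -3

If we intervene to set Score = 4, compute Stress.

-5

do(Score=4) replaces the equation Score := Study - 1 with the constant Score = 4.
Stress is not downstream of the intervention, so its value is determined by the original equations.
Stress = min(Sleep, Study) - 2  [with Sleep=-3, Study=-2]  = -5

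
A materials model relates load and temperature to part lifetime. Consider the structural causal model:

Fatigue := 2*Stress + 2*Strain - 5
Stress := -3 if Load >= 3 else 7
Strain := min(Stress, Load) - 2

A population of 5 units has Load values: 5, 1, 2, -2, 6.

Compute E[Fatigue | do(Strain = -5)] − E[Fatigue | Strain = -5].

12

The intervention sets Strain=-5 in all 5 units regardless of Load. Recomputing Fatigue per unit gives -21, -1, -1, -1, -21; average -9.
Observing Strain=-5 restricts to units where Strain's equation naturally yields -5: Load ∈ {5, 6}. In that subpopulation Fatigue = -21, -21, mean -21.
Difference = -9 − (-21) = 12.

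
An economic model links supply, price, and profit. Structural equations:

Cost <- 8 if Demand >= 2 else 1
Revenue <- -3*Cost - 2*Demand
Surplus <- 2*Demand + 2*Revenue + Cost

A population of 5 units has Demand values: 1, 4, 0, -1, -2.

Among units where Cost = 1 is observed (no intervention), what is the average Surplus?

-4

Conditioning on Cost=1 selects the 4 unit(s) with Demand ∈ {1, 0, -1, -2}. Their Surplus values: -7, -5, -3, -1. Mean = -4.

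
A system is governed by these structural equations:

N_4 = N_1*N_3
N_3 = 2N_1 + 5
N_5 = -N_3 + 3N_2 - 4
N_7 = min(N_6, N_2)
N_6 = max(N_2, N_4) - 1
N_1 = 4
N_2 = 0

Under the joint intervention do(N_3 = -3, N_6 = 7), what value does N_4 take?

Setting N_3 = -3, N_6 = 7 by intervention discards those variables' equations.
N_4 = N_1*N_3  [with N_1=4, N_3=-3]  = -12

-12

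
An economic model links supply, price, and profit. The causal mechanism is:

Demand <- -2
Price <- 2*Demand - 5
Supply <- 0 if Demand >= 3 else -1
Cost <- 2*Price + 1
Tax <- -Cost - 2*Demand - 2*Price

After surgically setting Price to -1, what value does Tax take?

do(Price=-1) replaces the equation Price <- 2*Demand - 5 with the constant Price = -1.
Cost = 2*Price + 1  [with Price=-1]  = -1
Tax = -Cost - 2*Demand - 2*Price  [with Cost=-1, Demand=-2, Price=-1]  = 7

7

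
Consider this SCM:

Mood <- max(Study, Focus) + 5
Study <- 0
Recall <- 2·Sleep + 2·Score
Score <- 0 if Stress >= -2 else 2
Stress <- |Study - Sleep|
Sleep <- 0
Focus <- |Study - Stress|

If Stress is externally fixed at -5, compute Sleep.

Under do(Stress=-5), the mechanism Stress <- |Study - Sleep| is discarded; Stress is fixed at -5.
Since Sleep is not a descendant of the intervened variable, it is unaffected.

0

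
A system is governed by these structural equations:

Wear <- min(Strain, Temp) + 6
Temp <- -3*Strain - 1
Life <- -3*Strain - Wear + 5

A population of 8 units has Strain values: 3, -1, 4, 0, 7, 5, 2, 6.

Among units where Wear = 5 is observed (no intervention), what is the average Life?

E[Life|Wear=5] averages over only the 2 units with Wear=5 (Strain = -1, 0): Life = 3, 0, mean 1.5.

1.5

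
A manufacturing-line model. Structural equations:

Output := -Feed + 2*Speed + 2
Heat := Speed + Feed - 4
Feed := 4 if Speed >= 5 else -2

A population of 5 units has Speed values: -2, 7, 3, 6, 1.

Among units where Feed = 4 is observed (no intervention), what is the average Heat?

6.5

Observing Feed=4 restricts to units where Feed's equation naturally yields 4: Speed ∈ {7, 6}. In that subpopulation Heat = 7, 6, mean 6.5.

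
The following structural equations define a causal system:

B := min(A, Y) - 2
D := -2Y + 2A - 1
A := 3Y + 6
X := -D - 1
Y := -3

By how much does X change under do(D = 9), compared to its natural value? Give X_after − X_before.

-10

Intervening sets D = 9 and removes its equation (D := -2Y + 2A - 1).
X = -D - 1  [with D=9]  = -10
Without intervention: A = 3Y + 6  [with Y=-3]  = -3; D = -2Y + 2A - 1  [with Y=-3, A=-3]  = -1; X = -D - 1  [with D=-1]  = 0.
Change = -10 − 0 = -10.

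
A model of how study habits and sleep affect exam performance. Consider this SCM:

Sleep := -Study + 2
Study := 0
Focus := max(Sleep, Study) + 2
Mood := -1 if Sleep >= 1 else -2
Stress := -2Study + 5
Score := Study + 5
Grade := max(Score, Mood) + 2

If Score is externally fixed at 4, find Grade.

6

Under do(Score=4), the mechanism Score := Study + 5 is discarded; Score is fixed at 4.
Sleep = -Study + 2  [with Study=0]  = 2
Mood = -1 if Sleep >= 1 else -2  [with Sleep=2]  = -1
Grade = max(Score, Mood) + 2  [with Score=4, Mood=-1]  = 6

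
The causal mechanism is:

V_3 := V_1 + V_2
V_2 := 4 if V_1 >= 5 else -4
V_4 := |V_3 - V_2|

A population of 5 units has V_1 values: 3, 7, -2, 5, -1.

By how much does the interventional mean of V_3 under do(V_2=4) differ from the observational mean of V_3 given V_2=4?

-3.6

Under do(V_2=4), V_2's equation is replaced by V_2=4 for every unit. Per-unit V_3: 7, 11, 2, 9, 3. Mean = 6.4.
Observing V_2=4 restricts to units where V_2's equation naturally yields 4: V_1 ∈ {7, 5}. In that subpopulation V_3 = 11, 9, mean 10.
Difference = 6.4 − 10 = -3.6.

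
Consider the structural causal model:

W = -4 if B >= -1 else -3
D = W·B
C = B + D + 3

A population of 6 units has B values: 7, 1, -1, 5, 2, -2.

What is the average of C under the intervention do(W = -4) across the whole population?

do(W=-4) breaks W's dependence on B. With W=-4 fixed, C across the units is -18, 0, 6, -12, -3, 9, mean -3.

-3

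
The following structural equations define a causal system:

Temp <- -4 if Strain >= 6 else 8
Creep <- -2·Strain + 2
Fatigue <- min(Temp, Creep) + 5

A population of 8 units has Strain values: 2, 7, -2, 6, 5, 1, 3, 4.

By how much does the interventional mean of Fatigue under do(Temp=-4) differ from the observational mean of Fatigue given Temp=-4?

4.5

do(Temp=-4) breaks Temp's dependence on Strain. With Temp=-4 fixed, Fatigue across the units is 1, -7, 1, -5, -3, 1, 1, -1, mean -1.5.
Observing Temp=-4 restricts to units where Temp's equation naturally yields -4: Strain ∈ {7, 6}. In that subpopulation Fatigue = -7, -5, mean -6.
Difference = -1.5 − (-6) = 4.5.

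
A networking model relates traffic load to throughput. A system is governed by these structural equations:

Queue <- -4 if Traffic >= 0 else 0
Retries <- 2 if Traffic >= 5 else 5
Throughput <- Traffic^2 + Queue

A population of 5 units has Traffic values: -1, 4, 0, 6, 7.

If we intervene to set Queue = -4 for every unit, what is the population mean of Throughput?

do(Queue=-4) breaks Queue's dependence on Traffic. With Queue=-4 fixed, Throughput across the units is -3, 12, -4, 32, 45, mean 16.4.

16.4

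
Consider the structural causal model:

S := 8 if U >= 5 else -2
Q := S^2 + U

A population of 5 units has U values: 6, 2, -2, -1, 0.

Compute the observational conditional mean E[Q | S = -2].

E[Q|S=-2] averages over only the 4 units with S=-2 (U = 2, -2, -1, 0): Q = 6, 2, 3, 4, mean 3.75.

3.75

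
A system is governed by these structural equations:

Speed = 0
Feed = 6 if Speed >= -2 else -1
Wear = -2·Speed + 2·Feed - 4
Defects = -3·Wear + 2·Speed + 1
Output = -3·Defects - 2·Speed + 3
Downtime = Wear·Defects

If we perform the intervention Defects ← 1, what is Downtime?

Under do(Defects=1), the mechanism Defects = -3·Wear + 2·Speed + 1 is discarded; Defects is fixed at 1.
Feed = 6 if Speed >= -2 else -1  [with Speed=0]  = 6
Wear = -2·Speed + 2·Feed - 4  [with Speed=0, Feed=6]  = 8
Downtime = Wear·Defects  [with Wear=8, Defects=1]  = 8

8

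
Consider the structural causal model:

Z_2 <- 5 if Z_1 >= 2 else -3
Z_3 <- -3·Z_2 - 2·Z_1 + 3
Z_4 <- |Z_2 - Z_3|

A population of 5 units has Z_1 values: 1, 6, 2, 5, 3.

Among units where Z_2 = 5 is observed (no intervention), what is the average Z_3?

-20

Conditioning on Z_2=5 selects the 4 unit(s) with Z_1 ∈ {6, 2, 5, 3}. Their Z_3 values: -24, -16, -22, -18. Mean = -20.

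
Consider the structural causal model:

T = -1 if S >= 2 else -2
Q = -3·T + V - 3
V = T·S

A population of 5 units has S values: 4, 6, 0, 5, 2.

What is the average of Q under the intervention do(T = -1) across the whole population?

-3.4

do(T=-1) breaks T's dependence on S. With T=-1 fixed, Q across the units is -4, -6, 0, -5, -2, mean -3.4.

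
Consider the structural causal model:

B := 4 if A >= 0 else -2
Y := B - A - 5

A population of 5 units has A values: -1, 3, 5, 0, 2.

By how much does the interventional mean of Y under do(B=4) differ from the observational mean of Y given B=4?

do(B=4) breaks B's dependence on A. With B=4 fixed, Y across the units is 0, -4, -6, -1, -3, mean -2.8.
Conditioning on B=4 selects the 4 unit(s) with A ∈ {3, 5, 0, 2}. Their Y values: -4, -6, -1, -3. Mean = -3.5.
Difference = -2.8 − (-3.5) = 0.7.

0.7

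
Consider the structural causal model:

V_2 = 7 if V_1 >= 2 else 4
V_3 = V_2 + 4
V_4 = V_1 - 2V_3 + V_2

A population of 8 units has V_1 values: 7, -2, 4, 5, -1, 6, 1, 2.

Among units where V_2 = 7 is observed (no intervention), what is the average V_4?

-10.2

Conditioning on V_2=7 selects the 5 unit(s) with V_1 ∈ {7, 4, 5, 6, 2}. Their V_4 values: -8, -11, -10, -9, -13. Mean = -10.2.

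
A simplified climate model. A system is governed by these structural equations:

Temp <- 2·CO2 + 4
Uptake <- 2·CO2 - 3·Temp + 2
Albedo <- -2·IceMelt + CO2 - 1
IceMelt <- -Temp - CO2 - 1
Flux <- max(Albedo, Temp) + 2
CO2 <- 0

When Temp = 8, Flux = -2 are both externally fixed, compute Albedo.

17

The joint intervention fixes Temp = 8, Flux = -2, removing each variable's own equation.
IceMelt = -Temp - CO2 - 1  [with Temp=8, CO2=0]  = -9
Albedo = -2·IceMelt + CO2 - 1  [with IceMelt=-9, CO2=0]  = 17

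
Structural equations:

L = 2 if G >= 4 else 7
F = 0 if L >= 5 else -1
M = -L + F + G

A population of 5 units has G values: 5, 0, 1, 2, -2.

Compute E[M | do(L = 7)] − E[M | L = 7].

0.95

The intervention sets L=7 in all 5 units regardless of G. Recomputing M per unit gives -2, -7, -6, -5, -9; average -5.8.
Observing L=7 restricts to units where L's equation naturally yields 7: G ∈ {0, 1, 2, -2}. In that subpopulation M = -7, -6, -5, -9, mean -6.75.
Difference = -5.8 − (-6.75) = 0.95.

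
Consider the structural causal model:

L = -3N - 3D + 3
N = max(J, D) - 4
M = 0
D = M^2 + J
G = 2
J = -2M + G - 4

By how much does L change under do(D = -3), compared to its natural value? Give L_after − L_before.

Under do(D=-3), the mechanism D = M^2 + J is discarded; D is fixed at -3.
J = -2M + G - 4  [with M=0, G=2]  = -2
N = max(J, D) - 4  [with J=-2, D=-3]  = -6
L = -3N - 3D + 3  [with N=-6, D=-3]  = 30
Without intervention: J = -2M + G - 4  [with M=0, G=2]  = -2; D = M^2 + J  [with M=0, J=-2]  = -2; N = max(J, D) - 4  [with J=-2, D=-2]  = -6; L = -3N - 3D + 3  [with N=-6, D=-2]  = 27.
Change = 30 − 27 = 3.

3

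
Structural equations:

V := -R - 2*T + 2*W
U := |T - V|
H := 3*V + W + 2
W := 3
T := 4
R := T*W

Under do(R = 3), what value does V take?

The intervention breaks the incoming arrows to R: R := T*W no longer applies, and R = 3.
V = -R - 2*T + 2*W  [with R=3, T=4, W=3]  = -5

-5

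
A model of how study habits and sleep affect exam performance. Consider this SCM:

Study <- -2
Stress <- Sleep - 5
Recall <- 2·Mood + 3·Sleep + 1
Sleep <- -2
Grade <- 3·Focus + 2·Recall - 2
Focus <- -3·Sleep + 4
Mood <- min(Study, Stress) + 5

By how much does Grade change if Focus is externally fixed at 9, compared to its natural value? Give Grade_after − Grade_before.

-3

The intervention breaks the incoming arrows to Focus: Focus <- -3·Sleep + 4 no longer applies, and Focus = 9.
Stress = Sleep - 5  [with Sleep=-2]  = -7
Mood = min(Study, Stress) + 5  [with Study=-2, Stress=-7]  = -2
Recall = 2·Mood + 3·Sleep + 1  [with Mood=-2, Sleep=-2]  = -9
Grade = 3·Focus + 2·Recall - 2  [with Focus=9, Recall=-9]  = 7
Without intervention: Stress = Sleep - 5  [with Sleep=-2]  = -7; Focus = -3·Sleep + 4  [with Sleep=-2]  = 10; Mood = min(Study, Stress) + 5  [with Study=-2, Stress=-7]  = -2; Recall = 2·Mood + 3·Sleep + 1  [with Mood=-2, Sleep=-2]  = -9; Grade = 3·Focus + 2·Recall - 2  [with Focus=10, Recall=-9]  = 10.
Change = 7 − 10 = -3.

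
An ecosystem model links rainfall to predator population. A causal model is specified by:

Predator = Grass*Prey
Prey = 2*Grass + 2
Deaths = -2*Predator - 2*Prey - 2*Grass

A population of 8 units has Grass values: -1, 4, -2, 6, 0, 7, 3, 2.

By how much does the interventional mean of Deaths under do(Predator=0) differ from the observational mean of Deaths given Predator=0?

Every unit gets Predator=0 under the intervention. Deaths values become 2, -28, 8, -40, -4, -46, -22, -16; E[Deaths|do(Predator=0)] = -18.25.
Observing Predator=0 restricts to units where Predator's equation naturally yields 0: Grass ∈ {-1, 0}. In that subpopulation Deaths = 2, -4, mean -1.
Difference = -18.25 − (-1) = -17.25.

-17.25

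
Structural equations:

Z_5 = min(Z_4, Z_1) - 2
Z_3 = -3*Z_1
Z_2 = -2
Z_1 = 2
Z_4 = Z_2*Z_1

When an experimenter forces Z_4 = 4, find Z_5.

0

Intervening sets Z_4 = 4 and removes its equation (Z_4 = Z_2*Z_1).
Z_5 = min(Z_4, Z_1) - 2  [with Z_4=4, Z_1=2]  = 0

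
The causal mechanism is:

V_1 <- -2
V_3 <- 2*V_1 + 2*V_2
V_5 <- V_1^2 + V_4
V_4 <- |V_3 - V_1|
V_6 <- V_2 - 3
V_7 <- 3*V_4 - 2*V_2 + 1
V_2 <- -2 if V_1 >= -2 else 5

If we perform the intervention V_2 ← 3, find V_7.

7

Under do(V_2=3), the mechanism V_2 <- -2 if V_1 >= -2 else 5 is discarded; V_2 is fixed at 3.
V_3 = 2*V_1 + 2*V_2  [with V_1=-2, V_2=3]  = 2
V_4 = |V_3 - V_1|  [with V_3=2, V_1=-2]  = 4
V_7 = 3*V_4 - 2*V_2 + 1  [with V_4=4, V_2=3]  = 7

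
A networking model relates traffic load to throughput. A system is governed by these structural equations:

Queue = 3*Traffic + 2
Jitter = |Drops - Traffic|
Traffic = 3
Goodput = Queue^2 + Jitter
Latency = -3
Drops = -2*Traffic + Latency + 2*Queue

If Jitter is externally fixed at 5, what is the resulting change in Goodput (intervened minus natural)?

-5

The intervention breaks the incoming arrows to Jitter: Jitter = |Drops - Traffic| no longer applies, and Jitter = 5.
Queue = 3*Traffic + 2  [with Traffic=3]  = 11
Goodput = Queue^2 + Jitter  [with Queue=11, Jitter=5]  = 126
Without intervention: Queue = 3*Traffic + 2  [with Traffic=3]  = 11; Drops = -2*Traffic + Latency + 2*Queue  [with Traffic=3, Latency=-3, Queue=11]  = 13; Jitter = |Drops - Traffic|  [with Drops=13, Traffic=3]  = 10; Goodput = Queue^2 + Jitter  [with Queue=11, Jitter=10]  = 131.
Change = 126 − 131 = -5.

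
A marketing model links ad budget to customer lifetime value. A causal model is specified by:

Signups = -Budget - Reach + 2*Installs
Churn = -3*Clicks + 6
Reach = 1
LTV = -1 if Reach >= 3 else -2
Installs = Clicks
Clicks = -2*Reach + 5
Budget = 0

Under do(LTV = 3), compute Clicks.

3

Intervening sets LTV = 3 and removes its equation (LTV = -1 if Reach >= 3 else -2).
Clicks is not downstream of the intervention, so its value is determined by the original equations.
Clicks = -2*Reach + 5  [with Reach=1]  = 3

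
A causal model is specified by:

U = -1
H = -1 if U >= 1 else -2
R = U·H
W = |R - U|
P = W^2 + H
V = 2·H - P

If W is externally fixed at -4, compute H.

-2

The intervention breaks the incoming arrows to W: W = |R - U| no longer applies, and W = -4.
Since H is not a descendant of the intervened variable, it is unaffected.
H = -1 if U >= 1 else -2  [with U=-1]  = -2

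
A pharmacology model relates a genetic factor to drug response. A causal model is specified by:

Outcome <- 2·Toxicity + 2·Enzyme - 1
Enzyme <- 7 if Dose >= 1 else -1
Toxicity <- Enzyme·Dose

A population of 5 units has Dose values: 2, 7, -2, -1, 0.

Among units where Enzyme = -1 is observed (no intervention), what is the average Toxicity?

1

E[Toxicity|Enzyme=-1] averages over only the 3 units with Enzyme=-1 (Dose = -2, -1, 0): Toxicity = 2, 1, 0, mean 1.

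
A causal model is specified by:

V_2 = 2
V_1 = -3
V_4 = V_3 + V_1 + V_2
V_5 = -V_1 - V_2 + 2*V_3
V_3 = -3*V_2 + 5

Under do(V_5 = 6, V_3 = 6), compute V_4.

Under do(V_5 = 6, V_3 = 6), each intervened variable's structural equation is replaced by its fixed value.
V_4 = V_3 + V_1 + V_2  [with V_3=6, V_1=-3, V_2=2]  = 5

5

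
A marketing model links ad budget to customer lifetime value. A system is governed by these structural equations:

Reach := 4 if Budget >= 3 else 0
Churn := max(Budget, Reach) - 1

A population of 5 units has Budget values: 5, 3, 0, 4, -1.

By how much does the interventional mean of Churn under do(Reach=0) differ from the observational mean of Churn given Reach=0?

Every unit gets Reach=0 under the intervention. Churn values become 4, 2, -1, 3, -1; E[Churn|do(Reach=0)] = 1.4.
Observing Reach=0 restricts to units where Reach's equation naturally yields 0: Budget ∈ {0, -1}. In that subpopulation Churn = -1, -1, mean -1.
Difference = 1.4 − (-1) = 2.4.

2.4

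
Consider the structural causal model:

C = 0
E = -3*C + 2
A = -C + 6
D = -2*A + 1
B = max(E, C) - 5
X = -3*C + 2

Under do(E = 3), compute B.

do(E=3) replaces the equation E = -3*C + 2 with the constant E = 3.
B = max(E, C) - 5  [with E=3, C=0]  = -2

-2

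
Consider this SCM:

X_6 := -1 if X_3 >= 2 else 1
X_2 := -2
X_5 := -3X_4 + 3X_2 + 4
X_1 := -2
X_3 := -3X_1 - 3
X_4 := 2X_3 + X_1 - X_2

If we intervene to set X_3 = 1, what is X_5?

do(X_3=1) replaces the equation X_3 := -3X_1 - 3 with the constant X_3 = 1.
X_4 = 2X_3 + X_1 - X_2  [with X_3=1, X_1=-2, X_2=-2]  = 2
X_5 = -3X_4 + 3X_2 + 4  [with X_4=2, X_2=-2]  = -8

-8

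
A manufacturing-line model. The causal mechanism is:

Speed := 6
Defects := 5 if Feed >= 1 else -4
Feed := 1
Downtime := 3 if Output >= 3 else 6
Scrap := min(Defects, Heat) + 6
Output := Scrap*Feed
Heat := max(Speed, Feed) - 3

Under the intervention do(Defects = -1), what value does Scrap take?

5

Intervening sets Defects = -1 and removes its equation (Defects := 5 if Feed >= 1 else -4).
Heat = max(Speed, Feed) - 3  [with Speed=6, Feed=1]  = 3
Scrap = min(Defects, Heat) + 6  [with Defects=-1, Heat=3]  = 5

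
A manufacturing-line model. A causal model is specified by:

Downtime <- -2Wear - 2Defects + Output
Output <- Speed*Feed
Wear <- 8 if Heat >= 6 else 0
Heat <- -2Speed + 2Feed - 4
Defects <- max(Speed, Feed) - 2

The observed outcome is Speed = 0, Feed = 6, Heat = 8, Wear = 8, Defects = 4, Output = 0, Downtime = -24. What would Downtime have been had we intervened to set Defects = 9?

-34

Under do(Defects=9), the mechanism Defects <- max(Speed, Feed) - 2 is discarded; Defects is fixed at 9.
Heat = -2Speed + 2Feed - 4  [with Speed=0, Feed=6]  = 8
Wear = 8 if Heat >= 6 else 0  [with Heat=8]  = 8
Output = Speed*Feed  [with Speed=0, Feed=6]  = 0
Downtime = -2Wear - 2Defects + Output  [with Wear=8, Defects=9, Output=0]  = -34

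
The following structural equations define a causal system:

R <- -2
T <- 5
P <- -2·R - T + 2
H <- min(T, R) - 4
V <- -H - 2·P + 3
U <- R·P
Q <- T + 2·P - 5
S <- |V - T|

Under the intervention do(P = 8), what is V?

do(P=8) replaces the equation P <- -2·R - T + 2 with the constant P = 8.
H = min(T, R) - 4  [with T=5, R=-2]  = -6
V = -H - 2·P + 3  [with H=-6, P=8]  = -7

-7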